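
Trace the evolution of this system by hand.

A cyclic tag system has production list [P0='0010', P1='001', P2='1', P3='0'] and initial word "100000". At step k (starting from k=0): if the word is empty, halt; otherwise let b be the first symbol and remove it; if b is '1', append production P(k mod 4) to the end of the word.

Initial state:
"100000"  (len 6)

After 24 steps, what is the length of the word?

step 0: "100000"  (len 6)
step 1: "000000010"  (len 9)
step 2: "00000010"  (len 8)
step 3: "0000010"  (len 7)
step 4: "000010"  (len 6)
step 5: "00010"  (len 5)
step 6: "0010"  (len 4)
step 7: "010"  (len 3)
step 8: "10"  (len 2)
step 9: "00010"  (len 5)
step 10: "0010"  (len 4)
step 11: "010"  (len 3)
step 12: "10"  (len 2)
step 13: "00010"  (len 5)
step 14: "0010"  (len 4)
step 15: "010"  (len 3)
step 16: "10"  (len 2)
step 17: "00010"  (len 5)
step 18: "0010"  (len 4)
step 19: "010"  (len 3)
step 20: "10"  (len 2)
step 21: "00010"  (len 5)
step 22: "0010"  (len 4)
step 23: "010"  (len 3)
step 24: "10"  (len 2)

2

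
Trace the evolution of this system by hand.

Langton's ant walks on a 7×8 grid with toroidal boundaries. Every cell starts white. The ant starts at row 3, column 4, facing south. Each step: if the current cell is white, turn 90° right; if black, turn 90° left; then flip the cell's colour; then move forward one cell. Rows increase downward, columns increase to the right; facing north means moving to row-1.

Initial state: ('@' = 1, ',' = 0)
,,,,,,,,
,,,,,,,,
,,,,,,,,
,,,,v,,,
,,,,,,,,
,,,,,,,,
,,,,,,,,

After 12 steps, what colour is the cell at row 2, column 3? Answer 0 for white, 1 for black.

k=0  ,,,,,,,,
,,,,,,,,
,,,,,,,,
,,,,v,,,
,,,,,,,,
,,,,,,,,
,,,,,,,,
k=1  ,,,,,,,,
,,,,,,,,
,,,,,,,,
,,,<@,,,
,,,,,,,,
,,,,,,,,
,,,,,,,,
k=2  ,,,,,,,,
,,,,,,,,
,,,^,,,,
,,,@@,,,
,,,,,,,,
,,,,,,,,
,,,,,,,,
k=3  ,,,,,,,,
,,,,,,,,
,,,@>,,,
,,,@@,,,
,,,,,,,,
,,,,,,,,
,,,,,,,,
k=4  ,,,,,,,,
,,,,,,,,
,,,@@,,,
,,,@v,,,
,,,,,,,,
,,,,,,,,
,,,,,,,,
k=5  ,,,,,,,,
,,,,,,,,
,,,@@,,,
,,,@,>,,
,,,,,,,,
,,,,,,,,
,,,,,,,,
k=6  ,,,,,,,,
,,,,,,,,
,,,@@,,,
,,,@,@,,
,,,,,v,,
,,,,,,,,
,,,,,,,,
k=7  ,,,,,,,,
,,,,,,,,
,,,@@,,,
,,,@,@,,
,,,,<@,,
,,,,,,,,
,,,,,,,,
k=8  ,,,,,,,,
,,,,,,,,
,,,@@,,,
,,,@^@,,
,,,,@@,,
,,,,,,,,
,,,,,,,,
k=9  ,,,,,,,,
,,,,,,,,
,,,@@,,,
,,,@@>,,
,,,,@@,,
,,,,,,,,
,,,,,,,,
k=10  ,,,,,,,,
,,,,,,,,
,,,@@^,,
,,,@@,,,
,,,,@@,,
,,,,,,,,
,,,,,,,,
k=11  ,,,,,,,,
,,,,,,,,
,,,@@@>,
,,,@@,,,
,,,,@@,,
,,,,,,,,
,,,,,,,,
k=12  ,,,,,,,,
,,,,,,,,
,,,@@@@,
,,,@@,v,
,,,,@@,,
,,,,,,,,
,,,,,,,,

1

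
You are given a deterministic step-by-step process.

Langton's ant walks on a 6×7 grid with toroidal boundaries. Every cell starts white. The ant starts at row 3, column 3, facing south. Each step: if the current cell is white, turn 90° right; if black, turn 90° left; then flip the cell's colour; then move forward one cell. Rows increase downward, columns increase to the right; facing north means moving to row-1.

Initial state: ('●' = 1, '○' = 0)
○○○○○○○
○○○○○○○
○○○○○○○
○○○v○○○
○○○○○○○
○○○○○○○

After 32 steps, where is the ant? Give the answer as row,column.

1,5

t=0: ○○○○○○○
○○○○○○○
○○○○○○○
○○○v○○○
○○○○○○○
○○○○○○○
t=1: ○○○○○○○
○○○○○○○
○○○○○○○
○○<●○○○
○○○○○○○
○○○○○○○
t=2: ○○○○○○○
○○○○○○○
○○^○○○○
○○●●○○○
○○○○○○○
○○○○○○○
t=3: ○○○○○○○
○○○○○○○
○○●>○○○
○○●●○○○
○○○○○○○
○○○○○○○
t=4: ○○○○○○○
○○○○○○○
○○●●○○○
○○●v○○○
○○○○○○○
○○○○○○○
t=5: ○○○○○○○
○○○○○○○
○○●●○○○
○○●○>○○
○○○○○○○
○○○○○○○
t=6: ○○○○○○○
○○○○○○○
○○●●○○○
○○●○●○○
○○○○v○○
○○○○○○○
t=7: ○○○○○○○
○○○○○○○
○○●●○○○
○○●○●○○
○○○<●○○
○○○○○○○
t=8: ○○○○○○○
○○○○○○○
○○●●○○○
○○●^●○○
○○○●●○○
○○○○○○○
t=9: ○○○○○○○
○○○○○○○
○○●●○○○
○○●●>○○
○○○●●○○
○○○○○○○
t=10: ○○○○○○○
○○○○○○○
○○●●^○○
○○●●○○○
○○○●●○○
○○○○○○○
t=11: ○○○○○○○
○○○○○○○
○○●●●>○
○○●●○○○
○○○●●○○
○○○○○○○
t=12: ○○○○○○○
○○○○○○○
○○●●●●○
○○●●○v○
○○○●●○○
○○○○○○○
t=13: ○○○○○○○
○○○○○○○
○○●●●●○
○○●●<●○
○○○●●○○
○○○○○○○
t=14: ○○○○○○○
○○○○○○○
○○●●^●○
○○●●●●○
○○○●●○○
○○○○○○○
t=15: ○○○○○○○
○○○○○○○
○○●<○●○
○○●●●●○
○○○●●○○
○○○○○○○
t=16: ○○○○○○○
○○○○○○○
○○●○○●○
○○●v●●○
○○○●●○○
○○○○○○○
t=17: ○○○○○○○
○○○○○○○
○○●○○●○
○○●○>●○
○○○●●○○
○○○○○○○
t=18: ○○○○○○○
○○○○○○○
○○●○^●○
○○●○○●○
○○○●●○○
○○○○○○○
t=19: ○○○○○○○
○○○○○○○
○○●○●>○
○○●○○●○
○○○●●○○
○○○○○○○
t=20: ○○○○○○○
○○○○○^○
○○●○●○○
○○●○○●○
○○○●●○○
○○○○○○○
t=21: ○○○○○○○
○○○○○●>
○○●○●○○
○○●○○●○
○○○●●○○
○○○○○○○
t=22: ○○○○○○○
○○○○○●●
○○●○●○v
○○●○○●○
○○○●●○○
○○○○○○○
t=23: ○○○○○○○
○○○○○●●
○○●○●<●
○○●○○●○
○○○●●○○
○○○○○○○
t=24: ○○○○○○○
○○○○○^●
○○●○●●●
○○●○○●○
○○○●●○○
○○○○○○○
t=25: ○○○○○○○
○○○○<○●
○○●○●●●
○○●○○●○
○○○●●○○
○○○○○○○
t=26: ○○○○^○○
○○○○●○●
○○●○●●●
○○●○○●○
○○○●●○○
○○○○○○○
t=27: ○○○○●>○
○○○○●○●
○○●○●●●
○○●○○●○
○○○●●○○
○○○○○○○
t=28: ○○○○●●○
○○○○●v●
○○●○●●●
○○●○○●○
○○○●●○○
○○○○○○○
t=29: ○○○○●●○
○○○○<●●
○○●○●●●
○○●○○●○
○○○●●○○
○○○○○○○
t=30: ○○○○●●○
○○○○○●●
○○●○v●●
○○●○○●○
○○○●●○○
○○○○○○○
t=31: ○○○○●●○
○○○○○●●
○○●○○>●
○○●○○●○
○○○●●○○
○○○○○○○
t=32: ○○○○●●○
○○○○○^●
○○●○○○●
○○●○○●○
○○○●●○○
○○○○○○○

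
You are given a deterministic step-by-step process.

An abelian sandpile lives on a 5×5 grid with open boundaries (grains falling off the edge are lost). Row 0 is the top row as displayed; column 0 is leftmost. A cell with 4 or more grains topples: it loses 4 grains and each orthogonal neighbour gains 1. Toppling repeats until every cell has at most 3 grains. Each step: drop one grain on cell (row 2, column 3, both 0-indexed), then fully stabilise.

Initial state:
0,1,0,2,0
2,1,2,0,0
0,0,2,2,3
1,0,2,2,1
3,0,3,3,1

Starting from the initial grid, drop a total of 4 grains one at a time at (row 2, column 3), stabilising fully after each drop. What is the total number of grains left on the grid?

k=0  0,1,0,2,0
2,1,2,0,0
0,0,2,2,3
1,0,2,2,1
3,0,3,3,1
k=1  0,1,0,2,0
2,1,2,0,0
0,0,2,3,3
1,0,2,2,1
3,0,3,3,1
k=2  0,1,0,2,0
2,1,2,1,1
0,0,3,1,0
1,0,2,3,2
3,0,3,3,1
k=3  0,1,0,2,0
2,1,2,1,1
0,0,3,2,0
1,0,2,3,2
3,0,3,3,1
k=4  0,1,0,2,0
2,1,2,1,1
0,0,3,3,0
1,0,2,3,2
3,0,3,3,1

34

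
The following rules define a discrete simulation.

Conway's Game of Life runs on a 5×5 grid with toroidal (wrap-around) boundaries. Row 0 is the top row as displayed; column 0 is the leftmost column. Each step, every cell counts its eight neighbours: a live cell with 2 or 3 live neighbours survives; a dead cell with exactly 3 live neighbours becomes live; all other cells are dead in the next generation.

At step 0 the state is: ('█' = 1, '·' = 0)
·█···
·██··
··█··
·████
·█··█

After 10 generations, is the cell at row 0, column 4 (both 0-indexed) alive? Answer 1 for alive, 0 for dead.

gen 0: ·█···
·██··
··█··
·████
·█··█
gen 1: ·█···
·██··
█····
·█··█
·█··█
gen 2: ·█···
███··
█·█··
·█··█
·██··
gen 3: ·····
█·█··
··███
···█·
·██··
gen 4: ··█··
·██·█
·██·█
·█··█
··█··
gen 5: ··█··
·····
····█
·█···
·███·
gen 6: ·███·
·····
·····
██·█·
·█·█·
gen 7: ·█·█·
··█··
·····
██··█
···█·
gen 8: ···█·
··█··
██···
█···█
·█·█·
gen 9: ···█·
·██··
██··█
··█·█
█·██·
gen 10: ···██
·████
····█
··█··
·██··

1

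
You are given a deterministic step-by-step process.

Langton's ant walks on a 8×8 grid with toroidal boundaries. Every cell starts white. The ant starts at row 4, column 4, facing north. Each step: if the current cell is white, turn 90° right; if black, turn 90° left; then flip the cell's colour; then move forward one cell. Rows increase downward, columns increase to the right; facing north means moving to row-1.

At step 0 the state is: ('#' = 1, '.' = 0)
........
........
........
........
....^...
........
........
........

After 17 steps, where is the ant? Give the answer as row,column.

4,3

t=0: ........
........
........
........
....^...
........
........
........
t=1: ........
........
........
........
....#>..
........
........
........
t=2: ........
........
........
........
....##..
.....v..
........
........
t=3: ........
........
........
........
....##..
....<#..
........
........
t=4: ........
........
........
........
....^#..
....##..
........
........
t=5: ........
........
........
........
...<.#..
....##..
........
........
t=6: ........
........
........
...^....
...#.#..
....##..
........
........
t=7: ........
........
........
...#>...
...#.#..
....##..
........
........
t=8: ........
........
........
...##...
...#v#..
....##..
........
........
t=9: ........
........
........
...##...
...<##..
....##..
........
........
t=10: ........
........
........
...##...
....##..
...v##..
........
........
t=11: ........
........
........
...##...
....##..
..<###..
........
........
t=12: ........
........
........
...##...
..^.##..
..####..
........
........
t=13: ........
........
........
...##...
..#>##..
..####..
........
........
t=14: ........
........
........
...##...
..####..
..#v##..
........
........
t=15: ........
........
........
...##...
..####..
..#.>#..
........
........
t=16: ........
........
........
...##...
..##^#..
..#..#..
........
........
t=17: ........
........
........
...##...
..#<.#..
..#..#..
........
........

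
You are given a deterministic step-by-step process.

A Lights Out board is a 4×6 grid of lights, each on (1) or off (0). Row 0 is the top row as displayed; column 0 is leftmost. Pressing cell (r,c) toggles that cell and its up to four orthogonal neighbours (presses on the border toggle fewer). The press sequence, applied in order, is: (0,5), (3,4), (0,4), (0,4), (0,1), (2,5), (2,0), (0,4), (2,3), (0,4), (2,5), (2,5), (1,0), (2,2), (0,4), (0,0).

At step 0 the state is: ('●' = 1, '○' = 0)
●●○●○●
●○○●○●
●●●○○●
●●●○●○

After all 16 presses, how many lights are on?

11

t=0: ●●○●○●
●○○●○●
●●●○○●
●●●○●○
t=1: ●●○●●○
●○○●○○
●●●○○●
●●●○●○
t=2: ●●○●●○
●○○●○○
●●●○●●
●●●●○●
t=3: ●●○○○●
●○○●●○
●●●○●●
●●●●○●
t=4: ●●○●●○
●○○●○○
●●●○●●
●●●●○●
t=5: ○○●●●○
●●○●○○
●●●○●●
●●●●○●
t=6: ○○●●●○
●●○●○●
●●●○○○
●●●●○○
t=7: ○○●●●○
○●○●○●
○○●○○○
○●●●○○
t=8: ○○●○○●
○●○●●●
○○●○○○
○●●●○○
t=9: ○○●○○●
○●○○●●
○○○●●○
○●●○○○
t=10: ○○●●●○
○●○○○●
○○○●●○
○●●○○○
t=11: ○○●●●○
○●○○○○
○○○●○●
○●●○○●
t=12: ○○●●●○
○●○○○●
○○○●●○
○●●○○○
t=13: ●○●●●○
●○○○○●
●○○●●○
○●●○○○
t=14: ●○●●●○
●○●○○●
●●●○●○
○●○○○○
t=15: ●○●○○●
●○●○●●
●●●○●○
○●○○○○
t=16: ○●●○○●
○○●○●●
●●●○●○
○●○○○○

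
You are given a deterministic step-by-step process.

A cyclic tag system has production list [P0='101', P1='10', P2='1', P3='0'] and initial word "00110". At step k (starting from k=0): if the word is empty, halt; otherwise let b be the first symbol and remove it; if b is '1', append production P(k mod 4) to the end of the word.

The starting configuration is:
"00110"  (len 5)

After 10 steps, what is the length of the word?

0

t=0: "00110"  (len 5)
t=1: "0110"  (len 4)
t=2: "110"  (len 3)
t=3: "101"  (len 3)
t=4: "010"  (len 3)
t=5: "10"  (len 2)
t=6: "010"  (len 3)
t=7: "10"  (len 2)
t=8: "00"  (len 2)
t=9: "0"  (len 1)
t=10: (halted — word empty)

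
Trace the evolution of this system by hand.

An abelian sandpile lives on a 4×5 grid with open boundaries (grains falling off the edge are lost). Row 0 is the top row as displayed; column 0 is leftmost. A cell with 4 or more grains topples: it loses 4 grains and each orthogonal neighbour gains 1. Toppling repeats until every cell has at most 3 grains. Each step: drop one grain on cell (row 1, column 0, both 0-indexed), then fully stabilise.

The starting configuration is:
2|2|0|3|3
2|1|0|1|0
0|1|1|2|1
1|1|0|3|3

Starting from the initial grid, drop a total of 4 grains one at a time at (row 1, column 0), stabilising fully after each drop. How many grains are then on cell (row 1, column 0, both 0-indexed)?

[0] 2|2|0|3|3
2|1|0|1|0
0|1|1|2|1
1|1|0|3|3
[1] 2|2|0|3|3
3|1|0|1|0
0|1|1|2|1
1|1|0|3|3
[2] 3|2|0|3|3
0|2|0|1|0
1|1|1|2|1
1|1|0|3|3
[3] 3|2|0|3|3
1|2|0|1|0
1|1|1|2|1
1|1|0|3|3
[4] 3|2|0|3|3
2|2|0|1|0
1|1|1|2|1
1|1|0|3|3

2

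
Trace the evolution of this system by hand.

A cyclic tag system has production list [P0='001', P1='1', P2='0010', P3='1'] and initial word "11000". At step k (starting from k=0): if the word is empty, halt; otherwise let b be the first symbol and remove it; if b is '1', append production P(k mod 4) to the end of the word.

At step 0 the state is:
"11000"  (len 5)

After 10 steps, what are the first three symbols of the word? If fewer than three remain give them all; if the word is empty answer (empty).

0) "11000"  (len 5)
1) "1000001"  (len 7)
2) "0000011"  (len 7)
3) "000011"  (len 6)
4) "00011"  (len 5)
5) "0011"  (len 4)
6) "011"  (len 3)
7) "11"  (len 2)
8) "11"  (len 2)
9) "1001"  (len 4)
10) "0011"  (len 4)

001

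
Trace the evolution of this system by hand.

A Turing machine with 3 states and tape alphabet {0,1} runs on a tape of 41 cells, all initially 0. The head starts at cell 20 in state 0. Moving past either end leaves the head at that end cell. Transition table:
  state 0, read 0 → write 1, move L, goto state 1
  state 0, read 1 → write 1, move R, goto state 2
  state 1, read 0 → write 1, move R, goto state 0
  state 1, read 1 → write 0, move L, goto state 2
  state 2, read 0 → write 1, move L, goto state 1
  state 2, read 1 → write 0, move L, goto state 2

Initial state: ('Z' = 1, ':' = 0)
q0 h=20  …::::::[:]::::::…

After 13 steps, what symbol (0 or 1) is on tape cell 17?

step 0: q0 h=20  …::::::[:]::::::…
step 1: q1 h=19  …::::::[:]Z:::::…
step 2: q0 h=20  …:::::Z[Z]::::::…
step 3: q2 h=21  …::::ZZ[:]::::::…
step 4: q1 h=20  …:::::Z[Z]Z:::::…
step 5: q2 h=19  …::::::[Z]:Z::::…
step 6: q2 h=18  …::::::[:]::Z:::…
step 7: q1 h=17  …::::::[:]Z::Z::…
step 8: q0 h=18  …:::::Z[Z]::Z:::…
step 9: q2 h=19  …::::ZZ[:]:Z::::…
step 10: q1 h=18  …:::::Z[Z]Z:Z:::…
step 11: q2 h=17  …::::::[Z]:Z:Z::…
step 12: q2 h=16  …::::::[:]::Z:Z:…
step 13: q1 h=15  …::::::[:]Z::Z:Z…

0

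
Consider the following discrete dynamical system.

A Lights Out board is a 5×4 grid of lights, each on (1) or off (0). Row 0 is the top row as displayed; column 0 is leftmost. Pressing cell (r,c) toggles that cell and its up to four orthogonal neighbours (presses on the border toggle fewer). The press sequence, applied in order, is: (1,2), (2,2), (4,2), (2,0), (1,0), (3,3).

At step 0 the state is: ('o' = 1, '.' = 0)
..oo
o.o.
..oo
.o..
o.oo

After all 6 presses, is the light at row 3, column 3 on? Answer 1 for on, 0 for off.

1

0) ..oo
o.o.
..oo
.o..
o.oo
1) ...o
oo.o
...o
.o..
o.oo
2) ...o
oooo
.oo.
.oo.
o.oo
3) ...o
oooo
.oo.
.o..
oo..
4) ...o
.ooo
o.o.
oo..
oo..
5) o..o
o.oo
..o.
oo..
oo..
6) o..o
o.oo
..oo
oooo
oo.o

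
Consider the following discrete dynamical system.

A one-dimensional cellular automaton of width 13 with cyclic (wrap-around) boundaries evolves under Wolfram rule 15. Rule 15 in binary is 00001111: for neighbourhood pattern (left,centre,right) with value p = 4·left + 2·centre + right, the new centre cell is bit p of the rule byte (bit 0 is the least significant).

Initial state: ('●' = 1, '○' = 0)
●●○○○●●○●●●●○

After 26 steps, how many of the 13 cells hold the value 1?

8

0) ●●○○○●●○●●●●○
1) ●○○●●●○○●○○○○
2) ●○●●○○○●●○●●●
3) ○○●○○●●●○○●○○
4) ●●●○●●○○○●●○●
5) ○○○○●○○●●●○○●
6) ○●●●●○●●○○○●●
7) ○●○○○○●○○●●●○
8) ●●○●●●●○●●○○○
9) ●○○●○○○○●○○●●
10) ○○●●○●●●●○●●○
11) ●●●○○●○○○○●○○
12) ●○○○●●○●●●●○●
13) ○○●●●○○●○○○○●
14) ○●●○○○●●○●●●●
15) ○●○○●●●○○●○○○
16) ●●○●●○○○●●○●●
17) ○○○●○○●●●○○●○
18) ●●●●○●●○○○●●○
19) ●○○○○●○○●●●○○
20) ●○●●●●○●●○○○●
21) ○○●○○○○●○○●●●
22) ○●●○●●●●○●●○○
23) ●●○○●○○○○●○○●
24) ○○○●●○●●●●○●●
25) ○●●●○○●○○○○●○
26) ●●○○○●●○●●●●○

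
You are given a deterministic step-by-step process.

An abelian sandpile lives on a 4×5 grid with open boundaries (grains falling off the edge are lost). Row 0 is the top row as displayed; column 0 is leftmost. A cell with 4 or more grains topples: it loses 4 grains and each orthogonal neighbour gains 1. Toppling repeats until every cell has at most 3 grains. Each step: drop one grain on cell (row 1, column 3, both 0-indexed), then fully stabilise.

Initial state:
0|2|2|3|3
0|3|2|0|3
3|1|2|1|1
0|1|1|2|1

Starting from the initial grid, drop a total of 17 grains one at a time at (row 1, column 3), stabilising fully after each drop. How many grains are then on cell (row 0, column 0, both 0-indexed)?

1

step 0: 0|2|2|3|3
0|3|2|0|3
3|1|2|1|1
0|1|1|2|1
step 1: 0|2|2|3|3
0|3|2|1|3
3|1|2|1|1
0|1|1|2|1
step 2: 0|2|2|3|3
0|3|2|2|3
3|1|2|1|1
0|1|1|2|1
step 3: 0|2|2|3|3
0|3|2|3|3
3|1|2|1|1
0|1|1|2|1
step 4: 0|2|3|1|1
0|3|3|2|1
3|1|2|2|2
0|1|1|2|1
step 5: 0|2|3|1|1
0|3|3|3|1
3|1|2|2|2
0|1|1|2|1
step 6: 1|0|1|3|1
1|1|2|1|2
3|2|3|3|2
0|1|1|2|1
step 7: 1|0|1|3|1
1|1|2|2|2
3|2|3|3|2
0|1|1|2|1
step 8: 1|0|1|3|1
1|1|2|3|2
3|2|3|3|2
0|1|1|2|1
step 9: 1|0|3|0|2
1|2|0|3|3
3|3|1|1|3
0|1|2|3|1
step 10: 1|0|3|1|3
1|2|1|1|1
3|3|1|3|0
0|1|2|3|2
step 11: 1|0|3|1|3
1|2|1|2|1
3|3|1|3|0
0|1|2|3|2
step 12: 1|0|3|1|3
1|2|1|3|1
3|3|1|3|0
0|1|2|3|2
step 13: 1|0|3|2|3
1|2|2|1|2
3|3|2|1|1
0|1|3|0|3
step 14: 1|0|3|2|3
1|2|2|2|2
3|3|2|1|1
0|1|3|0|3
step 15: 1|0|3|2|3
1|2|2|3|2
3|3|2|1|1
0|1|3|0|3
step 16: 1|0|3|3|3
1|2|3|0|3
3|3|2|2|1
0|1|3|0|3
step 17: 1|0|3|3|3
1|2|3|1|3
3|3|2|2|1
0|1|3|0|3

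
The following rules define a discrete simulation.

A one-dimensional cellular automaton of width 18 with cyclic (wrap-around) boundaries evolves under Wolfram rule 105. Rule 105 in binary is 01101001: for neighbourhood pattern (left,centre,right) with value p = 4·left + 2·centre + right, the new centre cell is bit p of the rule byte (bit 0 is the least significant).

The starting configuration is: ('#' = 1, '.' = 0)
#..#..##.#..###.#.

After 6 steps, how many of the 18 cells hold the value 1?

9

gen 0: #..#..##.#..###.#.
gen 1: ......###...#.##.#
gen 2: .####.#.#.#..####.
gen 3: .#..##.#.#...#..#.
gen 4: ....###.#..#......
gen 5: ###.#.##.....#####
gen 6: ..##.###.###.#....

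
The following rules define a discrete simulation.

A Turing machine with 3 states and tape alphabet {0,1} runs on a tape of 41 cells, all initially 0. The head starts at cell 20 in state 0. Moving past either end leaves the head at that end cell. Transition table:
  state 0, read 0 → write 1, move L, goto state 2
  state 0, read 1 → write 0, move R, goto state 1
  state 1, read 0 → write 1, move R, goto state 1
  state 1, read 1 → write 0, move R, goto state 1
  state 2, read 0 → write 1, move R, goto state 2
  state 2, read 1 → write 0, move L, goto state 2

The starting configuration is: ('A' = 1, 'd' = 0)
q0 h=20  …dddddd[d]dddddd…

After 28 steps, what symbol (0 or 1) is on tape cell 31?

1

t=0: q0 h=20  …dddddd[d]dddddd…
t=1: q2 h=19  …dddddd[d]Addddd…
t=2: q2 h=20  …dddddA[A]dddddd…
t=3: q2 h=19  …dddddd[A]dddddd…
t=4: q2 h=18  …dddddd[d]dddddd…
t=5: q2 h=19  …dddddA[d]dddddd…
t=6: q2 h=20  …ddddAA[d]dddddd…
t=7: q2 h=21  …dddAAA[d]dddddd…
t=8: q2 h=22  …ddAAAA[d]dddddd…
t=9: q2 h=23  …dAAAAA[d]dddddd…
t=10: q2 h=24  …AAAAAA[d]dddddd…
t=11: q2 h=25  …AAAAAA[d]dddddd…
t=12: q2 h=26  …AAAAAA[d]dddddd…
t=13: q2 h=27  …AAAAAA[d]dddddd…
t=14: q2 h=28  …AAAAAA[d]dddddd…
t=15: q2 h=29  …AAAAAA[d]dddddd…
t=16: q2 h=30  …AAAAAA[d]dddddd…
t=17: q2 h=31  …AAAAAA[d]dddddd…
t=18: q2 h=32  …AAAAAA[d]dddddd…
t=19: q2 h=33  …AAAAAA[d]dddddd…
t=20: q2 h=34  …AAAAAA[d]dddddd|
t=21: q2 h=35  …AAAAAA[d]ddddd|
t=22: q2 h=36  …AAAAAA[d]dddd|
t=23: q2 h=37  …AAAAAA[d]ddd|
t=24: q2 h=38  …AAAAAA[d]dd|
t=25: q2 h=39  …AAAAAA[d]d|
t=26: q2 h=40  …AAAAAA[d]|
t=27: q2 h=40  …AAAAAA[A]|
t=28: q2 h=39  …AAAAAA[A]d|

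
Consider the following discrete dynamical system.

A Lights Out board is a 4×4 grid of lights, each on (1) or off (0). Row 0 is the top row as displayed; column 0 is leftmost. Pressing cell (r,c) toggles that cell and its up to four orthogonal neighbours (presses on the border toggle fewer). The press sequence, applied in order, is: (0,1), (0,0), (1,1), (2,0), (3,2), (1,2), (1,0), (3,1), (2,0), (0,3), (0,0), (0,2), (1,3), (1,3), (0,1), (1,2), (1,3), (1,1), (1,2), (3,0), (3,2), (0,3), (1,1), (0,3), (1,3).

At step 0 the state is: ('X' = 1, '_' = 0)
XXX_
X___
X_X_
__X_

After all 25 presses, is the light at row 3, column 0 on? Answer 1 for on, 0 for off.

[0] XXX_
X___
X_X_
__X_
[1] ____
XX__
X_X_
__X_
[2] XX__
_X__
X_X_
__X_
[3] X___
X_X_
XXX_
__X_
[4] X___
__X_
__X_
X_X_
[5] X___
__X_
____
XX_X
[6] X_X_
_X_X
__X_
XX_X
[7] __X_
X__X
X_X_
XX_X
[8] __X_
X__X
XXX_
__XX
[9] __X_
___X
__X_
X_XX
[10] ___X
____
__X_
X_XX
[11] XX_X
X___
__X_
X_XX
[12] X_X_
X_X_
__X_
X_XX
[13] X_XX
X__X
__XX
X_XX
[14] X_X_
X_X_
__X_
X_XX
[15] _X__
XXX_
__X_
X_XX
[16] _XX_
X__X
____
X_XX
[17] _XXX
X_X_
___X
X_XX
[18] __XX
_X__
_X_X
X_XX
[19] ___X
__XX
_XXX
X_XX
[20] ___X
__XX
XXXX
_XXX
[21] ___X
__XX
XX_X
____
[22] __X_
__X_
XX_X
____
[23] _XX_
XX__
X__X
____
[24] _X_X
XX_X
X__X
____
[25] _X__
XXX_
X___
____

0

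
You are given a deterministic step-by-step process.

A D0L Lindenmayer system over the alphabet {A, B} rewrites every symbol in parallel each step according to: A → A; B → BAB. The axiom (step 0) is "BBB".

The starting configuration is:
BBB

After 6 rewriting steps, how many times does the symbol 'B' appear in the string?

192

step 0: BBB
step 1: BABBABBAB
step 2: BABABABBABABABBABABAB
step 3: BABABABABABABABBABABABABABABABBABABABABABABAB
step 4: BABABABABABABABABABABABABABABABBABABABABABABABABABABABABABABABBABABABABABABABABABABABABABABAB
step 5: BABABABABABABABABABABABABABABABABABABABABABABABABABABABABA…ABABABABABABABABABABABABABABABABABABABABABABABABABABABABAB  (len 189)
step 6: BABABABABABABABABABABABABABABABABABABABABABABABABABABABABA…ABABABABABABABABABABABABABABABABABABABABABABABABABABABABAB  (len 381)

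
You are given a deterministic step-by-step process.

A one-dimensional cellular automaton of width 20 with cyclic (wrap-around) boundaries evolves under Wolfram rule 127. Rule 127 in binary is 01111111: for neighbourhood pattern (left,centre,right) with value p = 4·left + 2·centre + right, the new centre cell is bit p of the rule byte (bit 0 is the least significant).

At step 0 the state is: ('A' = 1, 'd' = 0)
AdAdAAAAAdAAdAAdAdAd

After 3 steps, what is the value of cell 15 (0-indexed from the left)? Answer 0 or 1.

gen 0: AdAdAAAAAdAAdAAdAdAd
gen 1: AAAAAdddAAAAAAAAAAAA
gen 2: ddddAAAAAddddddddddd
gen 3: AAAAAdddAAAAAAAAAAAA

1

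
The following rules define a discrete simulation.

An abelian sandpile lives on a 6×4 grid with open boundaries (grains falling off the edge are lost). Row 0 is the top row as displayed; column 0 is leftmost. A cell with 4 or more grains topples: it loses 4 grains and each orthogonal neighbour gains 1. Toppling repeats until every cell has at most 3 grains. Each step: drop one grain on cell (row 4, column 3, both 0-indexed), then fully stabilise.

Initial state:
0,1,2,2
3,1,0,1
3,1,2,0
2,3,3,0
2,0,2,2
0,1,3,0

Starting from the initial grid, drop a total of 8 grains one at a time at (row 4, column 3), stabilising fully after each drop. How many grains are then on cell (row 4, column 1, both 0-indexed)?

k=0  0,1,2,2
3,1,0,1
3,1,2,0
2,3,3,0
2,0,2,2
0,1,3,0
k=1  0,1,2,2
3,1,0,1
3,1,2,0
2,3,3,0
2,0,2,3
0,1,3,0
k=2  0,1,2,2
3,1,0,1
3,1,2,0
2,3,3,1
2,0,3,0
0,1,3,1
k=3  0,1,2,2
3,1,0,1
3,1,2,0
2,3,3,1
2,0,3,1
0,1,3,1
k=4  0,1,2,2
3,1,0,1
3,1,2,0
2,3,3,1
2,0,3,2
0,1,3,1
k=5  0,1,2,2
3,1,0,1
3,1,2,0
2,3,3,1
2,0,3,3
0,1,3,1
k=6  0,1,2,2
3,1,0,1
3,2,3,0
3,0,1,3
2,2,2,1
0,2,0,3
k=7  0,1,2,2
3,1,0,1
3,2,3,0
3,0,1,3
2,2,2,2
0,2,0,3
k=8  0,1,2,2
3,1,0,1
3,2,3,0
3,0,1,3
2,2,2,3
0,2,0,3

2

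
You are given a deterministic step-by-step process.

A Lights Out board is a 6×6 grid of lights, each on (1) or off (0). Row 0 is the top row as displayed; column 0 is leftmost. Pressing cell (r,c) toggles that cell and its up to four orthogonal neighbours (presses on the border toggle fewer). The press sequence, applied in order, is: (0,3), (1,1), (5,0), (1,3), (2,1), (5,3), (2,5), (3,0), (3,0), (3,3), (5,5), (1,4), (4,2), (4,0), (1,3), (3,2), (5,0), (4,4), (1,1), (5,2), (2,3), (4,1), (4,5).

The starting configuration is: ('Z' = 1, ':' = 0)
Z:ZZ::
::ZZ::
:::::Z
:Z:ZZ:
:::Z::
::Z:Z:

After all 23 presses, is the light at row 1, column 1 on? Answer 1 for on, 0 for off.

1

t=0: Z:ZZ::
::ZZ::
:::::Z
:Z:ZZ:
:::Z::
::Z:Z:
t=1: Z:::Z:
::Z:::
:::::Z
:Z:ZZ:
:::Z::
::Z:Z:
t=2: ZZ::Z:
ZZ::::
:Z:::Z
:Z:ZZ:
:::Z::
::Z:Z:
t=3: ZZ::Z:
ZZ::::
:Z:::Z
:Z:ZZ:
Z::Z::
ZZZ:Z:
t=4: ZZ:ZZ:
ZZZZZ:
:Z:Z:Z
:Z:ZZ:
Z::Z::
ZZZ:Z:
t=5: ZZ:ZZ:
Z:ZZZ:
Z:ZZ:Z
:::ZZ:
Z::Z::
ZZZ:Z:
t=6: ZZ:ZZ:
Z:ZZZ:
Z:ZZ:Z
:::ZZ:
Z:::::
ZZ:Z::
t=7: ZZ:ZZ:
Z:ZZZZ
Z:ZZZ:
:::ZZZ
Z:::::
ZZ:Z::
t=8: ZZ:ZZ:
Z:ZZZZ
::ZZZ:
ZZ:ZZZ
::::::
ZZ:Z::
t=9: ZZ:ZZ:
Z:ZZZZ
Z:ZZZ:
:::ZZZ
Z:::::
ZZ:Z::
t=10: ZZ:ZZ:
Z:ZZZZ
Z:Z:Z:
::Z::Z
Z::Z::
ZZ:Z::
t=11: ZZ:ZZ:
Z:ZZZZ
Z:Z:Z:
::Z::Z
Z::Z:Z
ZZ:ZZZ
t=12: ZZ:Z::
Z:Z:::
Z:Z:::
::Z::Z
Z::Z:Z
ZZ:ZZZ
t=13: ZZ:Z::
Z:Z:::
Z:Z:::
:::::Z
ZZZ::Z
ZZZZZZ
t=14: ZZ:Z::
Z:Z:::
Z:Z:::
Z::::Z
::Z::Z
:ZZZZZ
t=15: ZZ::::
Z::ZZ:
Z:ZZ::
Z::::Z
::Z::Z
:ZZZZZ
t=16: ZZ::::
Z::ZZ:
Z::Z::
ZZZZ:Z
:::::Z
:ZZZZZ
t=17: ZZ::::
Z::ZZ:
Z::Z::
ZZZZ:Z
Z::::Z
Z:ZZZZ
t=18: ZZ::::
Z::ZZ:
Z::Z::
ZZZZZZ
Z::ZZ:
Z:ZZ:Z
t=19: Z:::::
:ZZZZ:
ZZ:Z::
ZZZZZZ
Z::ZZ:
Z:ZZ:Z
t=20: Z:::::
:ZZZZ:
ZZ:Z::
ZZZZZZ
Z:ZZZ:
ZZ:::Z
t=21: Z:::::
:ZZ:Z:
ZZZ:Z:
ZZZ:ZZ
Z:ZZZ:
ZZ:::Z
t=22: Z:::::
:ZZ:Z:
ZZZ:Z:
Z:Z:ZZ
:Z:ZZ:
Z::::Z
t=23: Z:::::
:ZZ:Z:
ZZZ:Z:
Z:Z:Z:
:Z:Z:Z
Z:::::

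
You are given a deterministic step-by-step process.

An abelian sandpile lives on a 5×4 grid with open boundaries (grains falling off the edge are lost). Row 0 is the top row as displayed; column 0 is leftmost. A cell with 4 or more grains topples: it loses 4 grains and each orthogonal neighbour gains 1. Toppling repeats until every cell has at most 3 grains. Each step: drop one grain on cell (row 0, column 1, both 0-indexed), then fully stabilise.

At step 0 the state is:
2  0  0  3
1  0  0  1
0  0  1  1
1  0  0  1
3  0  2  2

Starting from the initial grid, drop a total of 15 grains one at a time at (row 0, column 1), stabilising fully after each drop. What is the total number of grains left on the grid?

24

step 0: 2  0  0  3
1  0  0  1
0  0  1  1
1  0  0  1
3  0  2  2
step 1: 2  1  0  3
1  0  0  1
0  0  1  1
1  0  0  1
3  0  2  2
step 2: 2  2  0  3
1  0  0  1
0  0  1  1
1  0  0  1
3  0  2  2
step 3: 2  3  0  3
1  0  0  1
0  0  1  1
1  0  0  1
3  0  2  2
step 4: 3  0  1  3
1  1  0  1
0  0  1  1
1  0  0  1
3  0  2  2
step 5: 3  1  1  3
1  1  0  1
0  0  1  1
1  0  0  1
3  0  2  2
step 6: 3  2  1  3
1  1  0  1
0  0  1  1
1  0  0  1
3  0  2  2
step 7: 3  3  1  3
1  1  0  1
0  0  1  1
1  0  0  1
3  0  2  2
step 8: 0  1  2  3
2  2  0  1
0  0  1  1
1  0  0  1
3  0  2  2
step 9: 0  2  2  3
2  2  0  1
0  0  1  1
1  0  0  1
3  0  2  2
step 10: 0  3  2  3
2  2  0  1
0  0  1  1
1  0  0  1
3  0  2  2
step 11: 1  0  3  3
2  3  0  1
0  0  1  1
1  0  0  1
3  0  2  2
step 12: 1  1  3  3
2  3  0  1
0  0  1  1
1  0  0  1
3  0  2  2
step 13: 1  2  3  3
2  3  0  1
0  0  1  1
1  0  0  1
3  0  2  2
step 14: 1  3  3  3
2  3  0  1
0  0  1  1
1  0  0  1
3  0  2  2
step 15: 2  2  1  0
3  0  2  2
0  1  1  1
1  0  0  1
3  0  2  2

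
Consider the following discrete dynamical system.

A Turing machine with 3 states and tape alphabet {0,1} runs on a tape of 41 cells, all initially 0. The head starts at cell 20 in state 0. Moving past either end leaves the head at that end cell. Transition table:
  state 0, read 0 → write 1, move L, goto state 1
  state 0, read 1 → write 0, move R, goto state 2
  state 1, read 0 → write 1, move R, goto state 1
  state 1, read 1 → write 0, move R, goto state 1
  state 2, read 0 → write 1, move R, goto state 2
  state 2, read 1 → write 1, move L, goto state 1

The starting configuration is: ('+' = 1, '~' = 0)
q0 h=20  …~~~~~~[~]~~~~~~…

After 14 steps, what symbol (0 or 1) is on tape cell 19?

0) q0 h=20  …~~~~~~[~]~~~~~~…
1) q1 h=19  …~~~~~~[~]+~~~~~…
2) q1 h=20  …~~~~~+[+]~~~~~~…
3) q1 h=21  …~~~~+~[~]~~~~~~…
4) q1 h=22  …~~~+~+[~]~~~~~~…
5) q1 h=23  …~~+~++[~]~~~~~~…
6) q1 h=24  …~+~+++[~]~~~~~~…
7) q1 h=25  …+~++++[~]~~~~~~…
8) q1 h=26  …~+++++[~]~~~~~~…
9) q1 h=27  …++++++[~]~~~~~~…
10) q1 h=28  …++++++[~]~~~~~~…
11) q1 h=29  …++++++[~]~~~~~~…
12) q1 h=30  …++++++[~]~~~~~~…
13) q1 h=31  …++++++[~]~~~~~~…
14) q1 h=32  …++++++[~]~~~~~~…

1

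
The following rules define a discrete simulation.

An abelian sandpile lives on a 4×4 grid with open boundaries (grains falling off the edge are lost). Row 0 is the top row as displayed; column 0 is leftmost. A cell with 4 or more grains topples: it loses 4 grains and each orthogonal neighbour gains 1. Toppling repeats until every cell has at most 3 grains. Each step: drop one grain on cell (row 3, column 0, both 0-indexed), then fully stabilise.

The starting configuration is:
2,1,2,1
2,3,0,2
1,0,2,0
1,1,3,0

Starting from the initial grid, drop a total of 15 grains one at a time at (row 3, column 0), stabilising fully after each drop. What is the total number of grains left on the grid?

[0] 2,1,2,1
2,3,0,2
1,0,2,0
1,1,3,0
[1] 2,1,2,1
2,3,0,2
1,0,2,0
2,1,3,0
[2] 2,1,2,1
2,3,0,2
1,0,2,0
3,1,3,0
[3] 2,1,2,1
2,3,0,2
2,0,2,0
0,2,3,0
[4] 2,1,2,1
2,3,0,2
2,0,2,0
1,2,3,0
[5] 2,1,2,1
2,3,0,2
2,0,2,0
2,2,3,0
[6] 2,1,2,1
2,3,0,2
2,0,2,0
3,2,3,0
[7] 2,1,2,1
2,3,0,2
3,0,2,0
0,3,3,0
[8] 2,1,2,1
2,3,0,2
3,0,2,0
1,3,3,0
[9] 2,1,2,1
2,3,0,2
3,0,2,0
2,3,3,0
[10] 2,1,2,1
2,3,0,2
3,0,2,0
3,3,3,0
[11] 2,1,2,1
3,3,0,2
0,2,3,0
2,1,0,1
[12] 2,1,2,1
3,3,0,2
0,2,3,0
3,1,0,1
[13] 2,1,2,1
3,3,0,2
1,2,3,0
0,2,0,1
[14] 2,1,2,1
3,3,0,2
1,2,3,0
1,2,0,1
[15] 2,1,2,1
3,3,0,2
1,2,3,0
2,2,0,1

25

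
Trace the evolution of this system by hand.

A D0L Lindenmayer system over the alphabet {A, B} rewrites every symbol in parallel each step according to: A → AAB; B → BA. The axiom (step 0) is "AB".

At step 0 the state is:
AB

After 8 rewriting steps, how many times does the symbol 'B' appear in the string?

k=0  AB
k=1  AABBA
k=2  AABAABBABAAAB
k=3  AABAABBAAABAABBABAAABBAAABAABAABBA
k=4  AABAABBAAABAABBABAAABAABAABBAAABAABBABAAABBAAABAABAABBABAAABAABAABBAAABAABBAAABAABBABAAAB
k=5  AABAABBAAABAABBABAAABAABAABBAAABAABBABAAABBAAABAABAABBAAAB…AABAABAABBAAABAABBABAAABAABAABBAAABAABBABAAABBAAABAABAABBA  (len 233)
k=6  AABAABBAAABAABBABAAABAABAABBAAABAABBABAAABBAAABAABAABBAAAB…BAABBABAAABBAAABAABAABBABAAABAABAABBAAABAABBAAABAABBABAAAB  (len 610)
k=7  AABAABBAAABAABBABAAABAABAABBAAABAABBABAAABBAAABAABAABBAAAB…AABAABAABBAAABAABBABAAABAABAABBAAABAABBABAAABBAAABAABAABBA  (len 1597)
k=8  AABAABBAAABAABBABAAABAABAABBAAABAABBABAAABBAAABAABAABBAAAB…BAABBABAAABBAAABAABAABBABAAABAABAABBAAABAABBAAABAABBABAAAB  (len 4181)

1597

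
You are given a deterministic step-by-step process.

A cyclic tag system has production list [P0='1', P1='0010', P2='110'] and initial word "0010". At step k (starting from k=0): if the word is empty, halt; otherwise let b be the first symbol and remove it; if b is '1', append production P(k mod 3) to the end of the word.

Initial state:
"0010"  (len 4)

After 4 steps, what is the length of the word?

k=0  "0010"  (len 4)
k=1  "010"  (len 3)
k=2  "10"  (len 2)
k=3  "0110"  (len 4)
k=4  "110"  (len 3)

3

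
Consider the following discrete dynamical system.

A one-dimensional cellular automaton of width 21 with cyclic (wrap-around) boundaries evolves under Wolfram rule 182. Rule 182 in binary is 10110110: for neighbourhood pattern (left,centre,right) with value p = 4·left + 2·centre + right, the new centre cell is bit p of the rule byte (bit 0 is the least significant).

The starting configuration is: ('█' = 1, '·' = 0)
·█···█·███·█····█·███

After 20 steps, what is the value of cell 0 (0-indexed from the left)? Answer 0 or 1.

1

step 0: ·█···█·███·█····█·███
step 1: ███·███·█·███··███·█·
step 2: ·█·█·█·███·█·██·█·███
step 3: ███████·█·███··███·█·
step 4: ·█████·███·█·██·█·███
step 5: █·███·█·█·███··███·█·
step 6: ██·█·█████·█·██·█·███
step 7: █·███·███·███··███·██
step 8: ·█·█·█·█·█·█·██·█·█·█
step 9: █████████████··██████
step 10: ████████████·██·█████
step 11: ███████████·█··█·████
step 12: ██████████·██████·███
step 13: █████████·█·████·█·██
step 14: ████████·███·██·███·█
step 15: ███████·█·█·█··█·█·█·
step 16: ·█████·██████████████
step 17: █·███·█·████████████·
step 18: ██·█·███·██████████·█
step 19: █·███·█·█·████████·█·
step 20: ██·█·█████·██████·███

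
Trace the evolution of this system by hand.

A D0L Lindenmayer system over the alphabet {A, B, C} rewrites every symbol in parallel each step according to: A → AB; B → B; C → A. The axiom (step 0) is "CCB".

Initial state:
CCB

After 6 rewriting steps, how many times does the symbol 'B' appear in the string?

gen 0: CCB
gen 1: AAB
gen 2: ABABB
gen 3: ABBABBB
gen 4: ABBBABBBB
gen 5: ABBBBABBBBB
gen 6: ABBBBBABBBBBB

11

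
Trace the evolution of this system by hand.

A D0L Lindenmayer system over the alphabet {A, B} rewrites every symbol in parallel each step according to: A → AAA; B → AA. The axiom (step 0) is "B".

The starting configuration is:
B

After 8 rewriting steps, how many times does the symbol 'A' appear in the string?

4374

step 0: B
step 1: AA
step 2: AAAAAA
step 3: AAAAAAAAAAAAAAAAAA
step 4: AAAAAAAAAAAAAAAAAAAAAAAAAAAAAAAAAAAAAAAAAAAAAAAAAAAAAA
step 5: AAAAAAAAAAAAAAAAAAAAAAAAAAAAAAAAAAAAAAAAAAAAAAAAAAAAAAAAAA…AAAAAAAAAAAAAAAAAAAAAAAAAAAAAAAAAAAAAAAAAAAAAAAAAAAAAAAAAA  (len 162)
step 6: AAAAAAAAAAAAAAAAAAAAAAAAAAAAAAAAAAAAAAAAAAAAAAAAAAAAAAAAAA…AAAAAAAAAAAAAAAAAAAAAAAAAAAAAAAAAAAAAAAAAAAAAAAAAAAAAAAAAA  (len 486)
step 7: AAAAAAAAAAAAAAAAAAAAAAAAAAAAAAAAAAAAAAAAAAAAAAAAAAAAAAAAAA…AAAAAAAAAAAAAAAAAAAAAAAAAAAAAAAAAAAAAAAAAAAAAAAAAAAAAAAAAA  (len 1458)
step 8: AAAAAAAAAAAAAAAAAAAAAAAAAAAAAAAAAAAAAAAAAAAAAAAAAAAAAAAAAA…AAAAAAAAAAAAAAAAAAAAAAAAAAAAAAAAAAAAAAAAAAAAAAAAAAAAAAAAAA  (len 4374)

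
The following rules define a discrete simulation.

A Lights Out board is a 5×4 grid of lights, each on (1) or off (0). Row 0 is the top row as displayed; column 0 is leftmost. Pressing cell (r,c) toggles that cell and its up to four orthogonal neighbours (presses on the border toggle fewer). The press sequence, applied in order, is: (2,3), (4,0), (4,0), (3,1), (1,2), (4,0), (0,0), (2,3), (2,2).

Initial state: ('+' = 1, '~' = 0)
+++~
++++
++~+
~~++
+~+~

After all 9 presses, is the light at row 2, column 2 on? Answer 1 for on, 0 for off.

0) +++~
++++
++~+
~~++
+~+~
1) +++~
+++~
+++~
~~+~
+~+~
2) +++~
+++~
+++~
+~+~
~++~
3) +++~
+++~
+++~
~~+~
+~+~
4) +++~
+++~
+~+~
++~~
+++~
5) ++~~
+~~+
+~~~
++~~
+++~
6) ++~~
+~~+
+~~~
~+~~
~~+~
7) ~~~~
~~~+
+~~~
~+~~
~~+~
8) ~~~~
~~~~
+~++
~+~+
~~+~
9) ~~~~
~~+~
++~~
~+++
~~+~

0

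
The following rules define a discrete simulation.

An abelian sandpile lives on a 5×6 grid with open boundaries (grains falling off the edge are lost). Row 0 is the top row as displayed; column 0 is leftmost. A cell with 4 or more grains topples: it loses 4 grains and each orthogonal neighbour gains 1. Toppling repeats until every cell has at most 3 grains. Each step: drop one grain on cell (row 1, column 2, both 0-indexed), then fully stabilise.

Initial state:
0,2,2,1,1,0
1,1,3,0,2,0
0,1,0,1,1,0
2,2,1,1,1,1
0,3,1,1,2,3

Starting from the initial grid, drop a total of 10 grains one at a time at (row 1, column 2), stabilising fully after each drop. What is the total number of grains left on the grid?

[0] 0,2,2,1,1,0
1,1,3,0,2,0
0,1,0,1,1,0
2,2,1,1,1,1
0,3,1,1,2,3
[1] 0,2,3,1,1,0
1,2,0,1,2,0
0,1,1,1,1,0
2,2,1,1,1,1
0,3,1,1,2,3
[2] 0,2,3,1,1,0
1,2,1,1,2,0
0,1,1,1,1,0
2,2,1,1,1,1
0,3,1,1,2,3
[3] 0,2,3,1,1,0
1,2,2,1,2,0
0,1,1,1,1,0
2,2,1,1,1,1
0,3,1,1,2,3
[4] 0,2,3,1,1,0
1,2,3,1,2,0
0,1,1,1,1,0
2,2,1,1,1,1
0,3,1,1,2,3
[5] 0,3,0,2,1,0
1,3,1,2,2,0
0,1,2,1,1,0
2,2,1,1,1,1
0,3,1,1,2,3
[6] 0,3,0,2,1,0
1,3,2,2,2,0
0,1,2,1,1,0
2,2,1,1,1,1
0,3,1,1,2,3
[7] 0,3,0,2,1,0
1,3,3,2,2,0
0,1,2,1,1,0
2,2,1,1,1,1
0,3,1,1,2,3
[8] 1,0,2,2,1,0
2,1,1,3,2,0
0,2,3,1,1,0
2,2,1,1,1,1
0,3,1,1,2,3
[9] 1,0,2,2,1,0
2,1,2,3,2,0
0,2,3,1,1,0
2,2,1,1,1,1
0,3,1,1,2,3
[10] 1,0,2,2,1,0
2,1,3,3,2,0
0,2,3,1,1,0
2,2,1,1,1,1
0,3,1,1,2,3

42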